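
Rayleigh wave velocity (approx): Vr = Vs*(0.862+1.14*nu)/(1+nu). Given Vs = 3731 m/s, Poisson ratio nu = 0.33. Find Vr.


Numerator factor = 0.862 + 1.14*0.33 = 1.2382
Denominator = 1 + 0.33 = 1.33
Vr = 3731 * 1.2382 / 1.33 = 3473.48 m/s

3473.48


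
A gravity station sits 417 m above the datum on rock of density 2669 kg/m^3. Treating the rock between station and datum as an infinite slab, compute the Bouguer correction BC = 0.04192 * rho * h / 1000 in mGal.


BC = 0.04192 * rho * h / 1000
= 0.04192 * 2669 * 417 / 1000
= 46.6558 mGal

46.6558


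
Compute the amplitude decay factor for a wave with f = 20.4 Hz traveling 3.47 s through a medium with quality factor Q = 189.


pi*f*t/Q = pi*20.4*3.47/189 = 1.176651
A/A0 = exp(-1.176651) = 0.30831

0.30831


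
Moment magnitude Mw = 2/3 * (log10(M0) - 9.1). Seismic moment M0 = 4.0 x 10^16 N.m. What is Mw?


log10(M0) = log10(4.0 x 10^16) = 16.6021
Mw = 2/3 * (16.6021 - 9.1)
= 2/3 * 7.5021
= 5.0

5.0


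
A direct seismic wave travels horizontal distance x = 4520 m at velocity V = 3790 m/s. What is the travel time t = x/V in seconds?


t = x / V
= 4520 / 3790
= 1.1926 s

1.1926


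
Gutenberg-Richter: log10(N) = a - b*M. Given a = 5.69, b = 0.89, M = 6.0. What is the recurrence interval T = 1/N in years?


log10(N) = 5.69 - 0.89*6.0 = 0.35
N = 10^0.35 = 2.238721
T = 1/N = 1/2.238721 = 0.4467 years

0.4467


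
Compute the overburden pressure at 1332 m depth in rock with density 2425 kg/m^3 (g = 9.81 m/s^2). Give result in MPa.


P = rho * g * z / 1e6
= 2425 * 9.81 * 1332 / 1e6
= 31687281.0 / 1e6
= 31.6873 MPa

31.6873


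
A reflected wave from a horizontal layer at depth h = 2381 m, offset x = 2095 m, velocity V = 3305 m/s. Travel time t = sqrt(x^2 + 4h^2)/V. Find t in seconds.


x^2 + 4h^2 = 2095^2 + 4*2381^2 = 4389025 + 22676644 = 27065669
sqrt(27065669) = 5202.4676
t = 5202.4676 / 3305 = 1.5741 s

1.5741


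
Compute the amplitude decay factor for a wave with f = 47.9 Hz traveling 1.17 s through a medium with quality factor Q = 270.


pi*f*t/Q = pi*47.9*1.17/270 = 0.65209
A/A0 = exp(-0.65209) = 0.520956

0.520956


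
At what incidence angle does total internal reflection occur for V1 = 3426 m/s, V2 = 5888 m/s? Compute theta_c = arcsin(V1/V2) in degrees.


V1/V2 = 3426/5888 = 0.581861
theta_c = arcsin(0.581861) = 35.5816 degrees

35.5816


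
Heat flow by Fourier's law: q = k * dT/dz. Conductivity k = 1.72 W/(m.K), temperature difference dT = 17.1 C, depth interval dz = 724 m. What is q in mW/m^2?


q = k * dT / dz * 1000
= 1.72 * 17.1 / 724 * 1000
= 0.040624 * 1000
= 40.6243 mW/m^2

40.6243


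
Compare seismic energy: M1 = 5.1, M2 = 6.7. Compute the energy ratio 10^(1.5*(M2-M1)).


M2 - M1 = 6.7 - 5.1 = 1.6
1.5 * 1.6 = 2.4
ratio = 10^2.4 = 251.19

251.19


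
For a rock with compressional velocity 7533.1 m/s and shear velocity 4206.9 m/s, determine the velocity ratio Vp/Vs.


Vp/Vs = 7533.1 / 4206.9
= 1.7907

1.7907


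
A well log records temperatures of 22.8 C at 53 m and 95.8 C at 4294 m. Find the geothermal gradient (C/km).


dT = 95.8 - 22.8 = 73.0 C
dz = 4294 - 53 = 4241 m
gradient = dT/dz * 1000 = 73.0/4241 * 1000 = 17.2129 C/km

17.2129


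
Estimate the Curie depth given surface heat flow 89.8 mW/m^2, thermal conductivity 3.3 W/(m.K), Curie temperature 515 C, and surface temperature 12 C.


T_Curie - T_surf = 515 - 12 = 503 C
Convert q to W/m^2: 89.8 mW/m^2 = 0.0898 W/m^2
d = 503 * 3.3 / 0.0898 = 18484.41 m

18484.41


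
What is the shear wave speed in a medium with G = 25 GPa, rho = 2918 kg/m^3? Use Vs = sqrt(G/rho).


Convert G to Pa: G = 25e9 Pa
Compute G/rho = 25e9 / 2918 = 8567511.9945
Vs = sqrt(8567511.9945) = 2927.03 m/s

2927.03


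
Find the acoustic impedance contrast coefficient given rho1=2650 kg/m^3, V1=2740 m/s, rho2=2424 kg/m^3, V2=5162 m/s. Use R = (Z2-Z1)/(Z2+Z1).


Z1 = 2650 * 2740 = 7261000
Z2 = 2424 * 5162 = 12512688
R = (12512688 - 7261000) / (12512688 + 7261000) = 5251688 / 19773688 = 0.2656

0.2656


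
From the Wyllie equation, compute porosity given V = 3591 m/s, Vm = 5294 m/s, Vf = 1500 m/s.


1/V - 1/Vm = 1/3591 - 1/5294 = 8.958e-05
1/Vf - 1/Vm = 1/1500 - 1/5294 = 0.00047777
phi = 8.958e-05 / 0.00047777 = 0.1875

0.1875


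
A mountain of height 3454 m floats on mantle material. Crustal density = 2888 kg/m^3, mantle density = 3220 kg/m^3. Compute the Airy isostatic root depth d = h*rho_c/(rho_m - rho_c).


rho_m - rho_c = 3220 - 2888 = 332
d = 3454 * 2888 / 332
= 9975152 / 332
= 30045.64 m

30045.64


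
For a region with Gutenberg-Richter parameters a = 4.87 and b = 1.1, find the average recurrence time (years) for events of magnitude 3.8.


log10(N) = 4.87 - 1.1*3.8 = 0.69
N = 10^0.69 = 4.897788
T = 1/N = 1/4.897788 = 0.2042 years

0.2042


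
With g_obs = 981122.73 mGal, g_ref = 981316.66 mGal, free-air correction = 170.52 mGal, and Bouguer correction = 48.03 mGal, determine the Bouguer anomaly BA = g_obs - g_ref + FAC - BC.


BA = g_obs - g_ref + FAC - BC
= 981122.73 - 981316.66 + 170.52 - 48.03
= -71.44 mGal

-71.44


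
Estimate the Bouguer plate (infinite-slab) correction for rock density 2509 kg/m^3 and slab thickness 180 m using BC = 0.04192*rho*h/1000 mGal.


BC = 0.04192 * rho * h / 1000
= 0.04192 * 2509 * 180 / 1000
= 18.9319 mGal

18.9319


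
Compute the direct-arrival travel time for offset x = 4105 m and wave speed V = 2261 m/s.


t = x / V
= 4105 / 2261
= 1.8156 s

1.8156


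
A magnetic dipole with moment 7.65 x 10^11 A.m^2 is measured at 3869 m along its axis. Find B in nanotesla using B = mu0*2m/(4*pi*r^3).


m = 7.65 x 10^11 = 765000000000 A.m^2
2m = 1530000000000 A.m^2
r^3 = 3869^3 = 57915683909
B = (4pi*10^-7) * 1530000000000 / (4*pi * 57915683909) * 1e9
= 1922654.703997 / 727789948384.57 * 1e9
= 2641.7714 nT

2641.7714


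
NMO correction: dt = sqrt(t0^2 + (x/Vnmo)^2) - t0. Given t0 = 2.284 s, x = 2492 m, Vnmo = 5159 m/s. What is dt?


x/Vnmo = 2492/5159 = 0.483039
(x/Vnmo)^2 = 0.233327
t0^2 = 5.216656
sqrt(5.216656 + 0.233327) = 2.33452
dt = 2.33452 - 2.284 = 0.05052

0.05052


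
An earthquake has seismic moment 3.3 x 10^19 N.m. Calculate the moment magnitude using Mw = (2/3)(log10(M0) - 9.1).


log10(M0) = log10(3.3 x 10^19) = 19.5185
Mw = 2/3 * (19.5185 - 9.1)
= 2/3 * 10.4185
= 6.95

6.95


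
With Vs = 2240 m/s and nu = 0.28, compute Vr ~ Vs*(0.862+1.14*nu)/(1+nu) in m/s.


Numerator factor = 0.862 + 1.14*0.28 = 1.1812
Denominator = 1 + 0.28 = 1.28
Vr = 2240 * 1.1812 / 1.28 = 2067.1 m/s

2067.1


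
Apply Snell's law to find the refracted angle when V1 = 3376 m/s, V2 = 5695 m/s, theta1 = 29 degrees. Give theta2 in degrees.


sin(theta1) = sin(29 deg) = 0.48481
sin(theta2) = V2/V1 * sin(theta1) = 5695/3376 * 0.48481 = 0.817829
theta2 = arcsin(0.817829) = 54.8681 degrees

54.8681


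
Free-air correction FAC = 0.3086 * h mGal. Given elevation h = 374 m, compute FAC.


FAC = 0.3086 * h
= 0.3086 * 374
= 115.4164 mGal

115.4164


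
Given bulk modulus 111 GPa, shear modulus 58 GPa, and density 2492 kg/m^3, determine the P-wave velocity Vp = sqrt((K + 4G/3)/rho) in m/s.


First compute the effective modulus:
K + 4G/3 = 111e9 + 4*58e9/3 = 188333333333.33 Pa
Then divide by density:
188333333333.33 / 2492 = 75575173.8898 Pa/(kg/m^3)
Take the square root:
Vp = sqrt(75575173.8898) = 8693.4 m/s

8693.4


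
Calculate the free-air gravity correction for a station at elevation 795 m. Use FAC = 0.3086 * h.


FAC = 0.3086 * h
= 0.3086 * 795
= 245.337 mGal

245.337


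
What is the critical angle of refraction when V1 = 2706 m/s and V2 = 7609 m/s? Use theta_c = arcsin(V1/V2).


V1/V2 = 2706/7609 = 0.355631
theta_c = arcsin(0.355631) = 20.8322 degrees

20.8322


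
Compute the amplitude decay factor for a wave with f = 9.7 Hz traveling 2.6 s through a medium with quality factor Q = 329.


pi*f*t/Q = pi*9.7*2.6/329 = 0.240824
A/A0 = exp(-0.240824) = 0.78598

0.78598


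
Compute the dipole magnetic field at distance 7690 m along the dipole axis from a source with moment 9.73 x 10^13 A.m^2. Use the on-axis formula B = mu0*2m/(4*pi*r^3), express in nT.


m = 9.73 x 10^13 = 97300000000000 A.m^2
2m = 194600000000000 A.m^2
r^3 = 7690^3 = 454756609000
B = (4pi*10^-7) * 194600000000000 / (4*pi * 454756609000) * 1e9
= 244541572.15543 / 5714640088023.22 * 1e9
= 42792.1214 nT

42792.1214


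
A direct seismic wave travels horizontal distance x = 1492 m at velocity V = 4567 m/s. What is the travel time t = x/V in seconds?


t = x / V
= 1492 / 4567
= 0.3267 s

0.3267


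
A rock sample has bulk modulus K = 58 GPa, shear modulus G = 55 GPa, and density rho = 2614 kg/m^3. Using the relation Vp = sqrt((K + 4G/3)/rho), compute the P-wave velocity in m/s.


First compute the effective modulus:
K + 4G/3 = 58e9 + 4*55e9/3 = 131333333333.33 Pa
Then divide by density:
131333333333.33 / 2614 = 50242285.1313 Pa/(kg/m^3)
Take the square root:
Vp = sqrt(50242285.1313) = 7088.18 m/s

7088.18


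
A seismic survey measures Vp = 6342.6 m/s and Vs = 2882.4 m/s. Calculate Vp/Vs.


Vp/Vs = 6342.6 / 2882.4
= 2.2005

2.2005


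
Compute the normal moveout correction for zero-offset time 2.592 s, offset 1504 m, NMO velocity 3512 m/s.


x/Vnmo = 1504/3512 = 0.428246
(x/Vnmo)^2 = 0.183395
t0^2 = 6.718464
sqrt(6.718464 + 0.183395) = 2.627139
dt = 2.627139 - 2.592 = 0.035139

0.035139


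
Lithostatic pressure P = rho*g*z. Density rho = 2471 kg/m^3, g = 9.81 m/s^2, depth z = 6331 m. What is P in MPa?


P = rho * g * z / 1e6
= 2471 * 9.81 * 6331 / 1e6
= 153466668.81 / 1e6
= 153.4667 MPa

153.4667


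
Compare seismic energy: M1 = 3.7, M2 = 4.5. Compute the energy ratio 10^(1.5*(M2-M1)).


M2 - M1 = 4.5 - 3.7 = 0.8
1.5 * 0.8 = 1.2
ratio = 10^1.2 = 15.85

15.85


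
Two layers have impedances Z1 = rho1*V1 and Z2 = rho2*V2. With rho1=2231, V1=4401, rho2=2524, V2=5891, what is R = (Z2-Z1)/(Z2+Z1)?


Z1 = 2231 * 4401 = 9818631
Z2 = 2524 * 5891 = 14868884
R = (14868884 - 9818631) / (14868884 + 9818631) = 5050253 / 24687515 = 0.2046

0.2046


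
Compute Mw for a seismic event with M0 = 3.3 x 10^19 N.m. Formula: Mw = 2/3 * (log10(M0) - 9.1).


log10(M0) = log10(3.3 x 10^19) = 19.5185
Mw = 2/3 * (19.5185 - 9.1)
= 2/3 * 10.4185
= 6.95

6.95


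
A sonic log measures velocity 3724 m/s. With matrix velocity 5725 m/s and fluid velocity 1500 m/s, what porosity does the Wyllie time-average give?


1/V - 1/Vm = 1/3724 - 1/5725 = 9.386e-05
1/Vf - 1/Vm = 1/1500 - 1/5725 = 0.00049199
phi = 9.386e-05 / 0.00049199 = 0.1908

0.1908


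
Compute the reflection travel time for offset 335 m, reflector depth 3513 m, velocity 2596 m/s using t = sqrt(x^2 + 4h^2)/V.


x^2 + 4h^2 = 335^2 + 4*3513^2 = 112225 + 49364676 = 49476901
sqrt(49476901) = 7033.9819
t = 7033.9819 / 2596 = 2.7095 s

2.7095


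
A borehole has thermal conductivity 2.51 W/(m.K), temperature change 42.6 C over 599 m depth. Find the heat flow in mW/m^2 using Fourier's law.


q = k * dT / dz * 1000
= 2.51 * 42.6 / 599 * 1000
= 0.178508 * 1000
= 178.5075 mW/m^2

178.5075


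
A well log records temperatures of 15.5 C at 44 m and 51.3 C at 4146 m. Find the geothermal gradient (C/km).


dT = 51.3 - 15.5 = 35.8 C
dz = 4146 - 44 = 4102 m
gradient = dT/dz * 1000 = 35.8/4102 * 1000 = 8.7275 C/km

8.7275


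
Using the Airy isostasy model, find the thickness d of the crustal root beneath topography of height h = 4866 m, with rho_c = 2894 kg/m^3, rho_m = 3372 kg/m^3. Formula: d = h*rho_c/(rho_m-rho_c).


rho_m - rho_c = 3372 - 2894 = 478
d = 4866 * 2894 / 478
= 14082204 / 478
= 29460.68 m

29460.68


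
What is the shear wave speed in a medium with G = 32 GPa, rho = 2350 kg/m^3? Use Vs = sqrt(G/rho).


Convert G to Pa: G = 32e9 Pa
Compute G/rho = 32e9 / 2350 = 13617021.2766
Vs = sqrt(13617021.2766) = 3690.12 m/s

3690.12


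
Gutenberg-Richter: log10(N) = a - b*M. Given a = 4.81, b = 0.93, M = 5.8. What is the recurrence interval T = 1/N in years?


log10(N) = 4.81 - 0.93*5.8 = -0.584
N = 10^-0.584 = 0.260615
T = 1/N = 1/0.260615 = 3.8371 years

3.8371


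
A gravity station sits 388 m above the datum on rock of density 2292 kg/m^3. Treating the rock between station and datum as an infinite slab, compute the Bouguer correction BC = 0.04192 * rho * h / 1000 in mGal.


BC = 0.04192 * rho * h / 1000
= 0.04192 * 2292 * 388 / 1000
= 37.2793 mGal

37.2793


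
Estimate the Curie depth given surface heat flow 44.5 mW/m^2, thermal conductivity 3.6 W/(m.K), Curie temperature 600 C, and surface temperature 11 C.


T_Curie - T_surf = 600 - 11 = 589 C
Convert q to W/m^2: 44.5 mW/m^2 = 0.0445 W/m^2
d = 589 * 3.6 / 0.0445 = 47649.44 m

47649.44


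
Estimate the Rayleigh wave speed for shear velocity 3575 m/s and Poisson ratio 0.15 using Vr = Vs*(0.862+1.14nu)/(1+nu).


Numerator factor = 0.862 + 1.14*0.15 = 1.033
Denominator = 1 + 0.15 = 1.15
Vr = 3575 * 1.033 / 1.15 = 3211.28 m/s

3211.28


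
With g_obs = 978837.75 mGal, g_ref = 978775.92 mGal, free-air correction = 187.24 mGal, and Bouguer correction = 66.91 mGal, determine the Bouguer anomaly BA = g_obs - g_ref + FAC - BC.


BA = g_obs - g_ref + FAC - BC
= 978837.75 - 978775.92 + 187.24 - 66.91
= 182.16 mGal

182.16


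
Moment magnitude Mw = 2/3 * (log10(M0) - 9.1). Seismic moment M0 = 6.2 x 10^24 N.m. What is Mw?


log10(M0) = log10(6.2 x 10^24) = 24.7924
Mw = 2/3 * (24.7924 - 9.1)
= 2/3 * 15.6924
= 10.46

10.46


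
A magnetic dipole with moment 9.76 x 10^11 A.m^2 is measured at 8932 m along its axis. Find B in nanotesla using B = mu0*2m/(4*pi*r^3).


m = 9.76 x 10^11 = 976000000000 A.m^2
2m = 1952000000000 A.m^2
r^3 = 8932^3 = 712600533568
B = (4pi*10^-7) * 1952000000000 / (4*pi * 712600533568) * 1e9
= 2452955.543923 / 8954802404805.58 * 1e9
= 273.9263 nT

273.9263


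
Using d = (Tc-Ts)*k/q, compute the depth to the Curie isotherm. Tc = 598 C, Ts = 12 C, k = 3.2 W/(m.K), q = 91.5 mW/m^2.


T_Curie - T_surf = 598 - 12 = 586 C
Convert q to W/m^2: 91.5 mW/m^2 = 0.0915 W/m^2
d = 586 * 3.2 / 0.0915 = 20493.99 m

20493.99


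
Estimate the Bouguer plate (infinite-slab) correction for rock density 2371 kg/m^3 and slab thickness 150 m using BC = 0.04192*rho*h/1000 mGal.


BC = 0.04192 * rho * h / 1000
= 0.04192 * 2371 * 150 / 1000
= 14.9088 mGal

14.9088


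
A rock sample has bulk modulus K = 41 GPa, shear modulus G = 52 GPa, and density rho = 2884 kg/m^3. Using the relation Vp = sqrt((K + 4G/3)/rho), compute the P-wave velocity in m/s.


First compute the effective modulus:
K + 4G/3 = 41e9 + 4*52e9/3 = 110333333333.33 Pa
Then divide by density:
110333333333.33 / 2884 = 38257050.393 Pa/(kg/m^3)
Take the square root:
Vp = sqrt(38257050.393) = 6185.23 m/s

6185.23


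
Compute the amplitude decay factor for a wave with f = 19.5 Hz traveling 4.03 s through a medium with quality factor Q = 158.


pi*f*t/Q = pi*19.5*4.03/158 = 1.562545
A/A0 = exp(-1.562545) = 0.209602

0.209602


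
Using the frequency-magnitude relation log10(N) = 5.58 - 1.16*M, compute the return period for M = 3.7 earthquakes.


log10(N) = 5.58 - 1.16*3.7 = 1.288
N = 10^1.288 = 19.408859
T = 1/N = 1/19.408859 = 0.0515 years

0.0515


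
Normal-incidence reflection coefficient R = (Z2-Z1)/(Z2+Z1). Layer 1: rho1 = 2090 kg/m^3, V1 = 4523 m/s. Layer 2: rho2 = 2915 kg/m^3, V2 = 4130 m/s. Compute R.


Z1 = 2090 * 4523 = 9453070
Z2 = 2915 * 4130 = 12038950
R = (12038950 - 9453070) / (12038950 + 9453070) = 2585880 / 21492020 = 0.1203

0.1203


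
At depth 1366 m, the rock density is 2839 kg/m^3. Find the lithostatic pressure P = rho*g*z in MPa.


P = rho * g * z / 1e6
= 2839 * 9.81 * 1366 / 1e6
= 38043905.94 / 1e6
= 38.0439 MPa

38.0439


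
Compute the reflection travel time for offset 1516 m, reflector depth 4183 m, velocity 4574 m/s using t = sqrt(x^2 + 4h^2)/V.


x^2 + 4h^2 = 1516^2 + 4*4183^2 = 2298256 + 69989956 = 72288212
sqrt(72288212) = 8502.2475
t = 8502.2475 / 4574 = 1.8588 s

1.8588


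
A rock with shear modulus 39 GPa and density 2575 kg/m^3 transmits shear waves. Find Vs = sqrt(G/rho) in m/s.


Convert G to Pa: G = 39e9 Pa
Compute G/rho = 39e9 / 2575 = 15145631.068
Vs = sqrt(15145631.068) = 3891.74 m/s

3891.74


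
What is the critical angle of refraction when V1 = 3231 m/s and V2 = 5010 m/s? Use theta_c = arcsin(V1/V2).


V1/V2 = 3231/5010 = 0.64491
theta_c = arcsin(0.64491) = 40.1589 degrees

40.1589


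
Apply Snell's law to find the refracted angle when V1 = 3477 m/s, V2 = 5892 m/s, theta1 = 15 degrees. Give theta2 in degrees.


sin(theta1) = sin(15 deg) = 0.258819
sin(theta2) = V2/V1 * sin(theta1) = 5892/3477 * 0.258819 = 0.438586
theta2 = arcsin(0.438586) = 26.0137 degrees

26.0137


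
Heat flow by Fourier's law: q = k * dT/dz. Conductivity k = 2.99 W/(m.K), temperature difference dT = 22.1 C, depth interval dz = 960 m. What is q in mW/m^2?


q = k * dT / dz * 1000
= 2.99 * 22.1 / 960 * 1000
= 0.068832 * 1000
= 68.8323 mW/m^2

68.8323


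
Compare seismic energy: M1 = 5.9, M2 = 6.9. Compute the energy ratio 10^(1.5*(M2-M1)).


M2 - M1 = 6.9 - 5.9 = 1.0
1.5 * 1.0 = 1.5
ratio = 10^1.5 = 31.62

31.62


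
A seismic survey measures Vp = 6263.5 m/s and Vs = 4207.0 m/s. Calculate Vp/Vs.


Vp/Vs = 6263.5 / 4207.0
= 1.4888

1.4888


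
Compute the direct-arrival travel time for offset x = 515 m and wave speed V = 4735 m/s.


t = x / V
= 515 / 4735
= 0.1088 s

0.1088


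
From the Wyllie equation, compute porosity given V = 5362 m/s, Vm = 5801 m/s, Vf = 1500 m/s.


1/V - 1/Vm = 1/5362 - 1/5801 = 1.411e-05
1/Vf - 1/Vm = 1/1500 - 1/5801 = 0.00049428
phi = 1.411e-05 / 0.00049428 = 0.0286

0.0286


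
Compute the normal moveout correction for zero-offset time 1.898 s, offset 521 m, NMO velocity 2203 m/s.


x/Vnmo = 521/2203 = 0.236496
(x/Vnmo)^2 = 0.05593
t0^2 = 3.602404
sqrt(3.602404 + 0.05593) = 1.912677
dt = 1.912677 - 1.898 = 0.014677

0.014677


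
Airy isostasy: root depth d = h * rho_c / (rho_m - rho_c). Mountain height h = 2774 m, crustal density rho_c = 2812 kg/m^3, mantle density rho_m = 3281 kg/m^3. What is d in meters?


rho_m - rho_c = 3281 - 2812 = 469
d = 2774 * 2812 / 469
= 7800488 / 469
= 16632.17 m

16632.17


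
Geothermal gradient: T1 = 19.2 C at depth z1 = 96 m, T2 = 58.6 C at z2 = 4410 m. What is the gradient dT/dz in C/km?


dT = 58.6 - 19.2 = 39.4 C
dz = 4410 - 96 = 4314 m
gradient = dT/dz * 1000 = 39.4/4314 * 1000 = 9.1331 C/km

9.1331


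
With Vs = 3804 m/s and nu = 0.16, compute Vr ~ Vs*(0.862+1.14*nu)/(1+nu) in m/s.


Numerator factor = 0.862 + 1.14*0.16 = 1.0444
Denominator = 1 + 0.16 = 1.16
Vr = 3804 * 1.0444 / 1.16 = 3424.91 m/s

3424.91


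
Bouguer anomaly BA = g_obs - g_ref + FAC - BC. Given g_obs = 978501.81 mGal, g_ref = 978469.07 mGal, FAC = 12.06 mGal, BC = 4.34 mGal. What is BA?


BA = g_obs - g_ref + FAC - BC
= 978501.81 - 978469.07 + 12.06 - 4.34
= 40.46 mGal

40.46


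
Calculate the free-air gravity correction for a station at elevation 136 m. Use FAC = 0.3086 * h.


FAC = 0.3086 * h
= 0.3086 * 136
= 41.9696 mGal

41.9696


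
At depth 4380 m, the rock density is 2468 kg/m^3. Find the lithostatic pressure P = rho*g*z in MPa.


P = rho * g * z / 1e6
= 2468 * 9.81 * 4380 / 1e6
= 106044530.4 / 1e6
= 106.0445 MPa

106.0445


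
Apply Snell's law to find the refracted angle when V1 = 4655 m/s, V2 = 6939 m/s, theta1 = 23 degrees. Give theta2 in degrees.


sin(theta1) = sin(23 deg) = 0.390731
sin(theta2) = V2/V1 * sin(theta1) = 6939/4655 * 0.390731 = 0.582445
theta2 = arcsin(0.582445) = 35.6227 degrees

35.6227


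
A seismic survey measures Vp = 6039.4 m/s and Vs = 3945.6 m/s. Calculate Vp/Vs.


Vp/Vs = 6039.4 / 3945.6
= 1.5307

1.5307


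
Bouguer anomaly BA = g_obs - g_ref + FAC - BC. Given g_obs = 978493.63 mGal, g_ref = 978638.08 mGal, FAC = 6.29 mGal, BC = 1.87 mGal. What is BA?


BA = g_obs - g_ref + FAC - BC
= 978493.63 - 978638.08 + 6.29 - 1.87
= -140.03 mGal

-140.03


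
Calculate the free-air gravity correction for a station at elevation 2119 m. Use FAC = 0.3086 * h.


FAC = 0.3086 * h
= 0.3086 * 2119
= 653.9234 mGal

653.9234


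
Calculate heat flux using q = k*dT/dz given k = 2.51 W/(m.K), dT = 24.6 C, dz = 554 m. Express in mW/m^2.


q = k * dT / dz * 1000
= 2.51 * 24.6 / 554 * 1000
= 0.111455 * 1000
= 111.4549 mW/m^2

111.4549


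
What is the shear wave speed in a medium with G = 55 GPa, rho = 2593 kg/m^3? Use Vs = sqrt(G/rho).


Convert G to Pa: G = 55e9 Pa
Compute G/rho = 55e9 / 2593 = 21210952.5646
Vs = sqrt(21210952.5646) = 4605.53 m/s

4605.53


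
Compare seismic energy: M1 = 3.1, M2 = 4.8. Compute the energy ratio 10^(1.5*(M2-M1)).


M2 - M1 = 4.8 - 3.1 = 1.7
1.5 * 1.7 = 2.55
ratio = 10^2.55 = 354.81

354.81


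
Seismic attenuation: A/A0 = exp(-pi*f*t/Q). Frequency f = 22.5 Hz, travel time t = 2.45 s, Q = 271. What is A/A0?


pi*f*t/Q = pi*22.5*2.45/271 = 0.639042
A/A0 = exp(-0.639042) = 0.527798

0.527798


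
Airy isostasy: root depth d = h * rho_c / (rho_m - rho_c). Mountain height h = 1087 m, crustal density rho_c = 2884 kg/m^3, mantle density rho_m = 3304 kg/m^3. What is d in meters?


rho_m - rho_c = 3304 - 2884 = 420
d = 1087 * 2884 / 420
= 3134908 / 420
= 7464.07 m

7464.07


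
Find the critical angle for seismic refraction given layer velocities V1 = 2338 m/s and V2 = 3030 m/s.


V1/V2 = 2338/3030 = 0.771617
theta_c = arcsin(0.771617) = 50.4993 degrees

50.4993


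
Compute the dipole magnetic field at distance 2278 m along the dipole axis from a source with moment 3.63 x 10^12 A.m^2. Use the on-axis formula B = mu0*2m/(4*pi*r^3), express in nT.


m = 3.63 x 10^12 = 3630000000000 A.m^2
2m = 7260000000000 A.m^2
r^3 = 2278^3 = 11821188952
B = (4pi*10^-7) * 7260000000000 / (4*pi * 11821188952) * 1e9
= 9123185.066025 / 148549441473.2 * 1e9
= 61415.1422 nT

61415.1422


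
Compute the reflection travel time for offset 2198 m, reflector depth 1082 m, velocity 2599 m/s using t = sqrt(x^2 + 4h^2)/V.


x^2 + 4h^2 = 2198^2 + 4*1082^2 = 4831204 + 4682896 = 9514100
sqrt(9514100) = 3084.4935
t = 3084.4935 / 2599 = 1.1868 s

1.1868


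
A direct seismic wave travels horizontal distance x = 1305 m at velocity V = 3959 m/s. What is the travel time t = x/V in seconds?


t = x / V
= 1305 / 3959
= 0.3296 s

0.3296


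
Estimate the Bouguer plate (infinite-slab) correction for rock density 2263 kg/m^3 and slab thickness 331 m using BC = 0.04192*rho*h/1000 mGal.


BC = 0.04192 * rho * h / 1000
= 0.04192 * 2263 * 331 / 1000
= 31.4003 mGal

31.4003


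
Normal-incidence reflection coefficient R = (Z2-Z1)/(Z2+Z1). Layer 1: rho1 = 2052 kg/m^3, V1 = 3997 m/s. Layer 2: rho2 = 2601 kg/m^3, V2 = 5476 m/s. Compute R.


Z1 = 2052 * 3997 = 8201844
Z2 = 2601 * 5476 = 14243076
R = (14243076 - 8201844) / (14243076 + 8201844) = 6041232 / 22444920 = 0.2692

0.2692


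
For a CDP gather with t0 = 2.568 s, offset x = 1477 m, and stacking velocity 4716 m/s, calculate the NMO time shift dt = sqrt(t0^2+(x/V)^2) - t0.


x/Vnmo = 1477/4716 = 0.313189
(x/Vnmo)^2 = 0.098087
t0^2 = 6.594624
sqrt(6.594624 + 0.098087) = 2.587028
dt = 2.587028 - 2.568 = 0.019028

0.019028


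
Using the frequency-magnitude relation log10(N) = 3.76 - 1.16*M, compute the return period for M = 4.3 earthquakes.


log10(N) = 3.76 - 1.16*4.3 = -1.228
N = 10^-1.228 = 0.059156
T = 1/N = 1/0.059156 = 16.9044 years

16.9044


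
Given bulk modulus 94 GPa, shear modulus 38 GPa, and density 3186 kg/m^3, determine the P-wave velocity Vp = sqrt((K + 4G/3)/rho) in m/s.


First compute the effective modulus:
K + 4G/3 = 94e9 + 4*38e9/3 = 144666666666.67 Pa
Then divide by density:
144666666666.67 / 3186 = 45406988.9098 Pa/(kg/m^3)
Take the square root:
Vp = sqrt(45406988.9098) = 6738.47 m/s

6738.47


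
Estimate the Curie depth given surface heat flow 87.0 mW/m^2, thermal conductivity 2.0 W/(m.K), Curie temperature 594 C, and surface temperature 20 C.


T_Curie - T_surf = 594 - 20 = 574 C
Convert q to W/m^2: 87.0 mW/m^2 = 0.087 W/m^2
d = 574 * 2.0 / 0.087 = 13195.4 m

13195.4


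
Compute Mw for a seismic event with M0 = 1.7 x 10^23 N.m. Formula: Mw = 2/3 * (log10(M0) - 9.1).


log10(M0) = log10(1.7 x 10^23) = 23.2304
Mw = 2/3 * (23.2304 - 9.1)
= 2/3 * 14.1304
= 9.42

9.42


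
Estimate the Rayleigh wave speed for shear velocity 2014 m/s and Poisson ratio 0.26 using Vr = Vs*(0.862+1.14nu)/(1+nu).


Numerator factor = 0.862 + 1.14*0.26 = 1.1584
Denominator = 1 + 0.26 = 1.26
Vr = 2014 * 1.1584 / 1.26 = 1851.6 m/s

1851.6


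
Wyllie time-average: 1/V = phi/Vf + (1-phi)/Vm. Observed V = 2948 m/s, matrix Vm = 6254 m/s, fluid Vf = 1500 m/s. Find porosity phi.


1/V - 1/Vm = 1/2948 - 1/6254 = 0.00017932
1/Vf - 1/Vm = 1/1500 - 1/6254 = 0.00050677
phi = 0.00017932 / 0.00050677 = 0.3538

0.3538


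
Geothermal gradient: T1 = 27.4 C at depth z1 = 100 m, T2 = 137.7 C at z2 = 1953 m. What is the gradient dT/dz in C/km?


dT = 137.7 - 27.4 = 110.3 C
dz = 1953 - 100 = 1853 m
gradient = dT/dz * 1000 = 110.3/1853 * 1000 = 59.5251 C/km

59.5251


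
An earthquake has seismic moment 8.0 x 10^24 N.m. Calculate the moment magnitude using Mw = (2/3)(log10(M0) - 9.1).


log10(M0) = log10(8.0 x 10^24) = 24.9031
Mw = 2/3 * (24.9031 - 9.1)
= 2/3 * 15.8031
= 10.54

10.54


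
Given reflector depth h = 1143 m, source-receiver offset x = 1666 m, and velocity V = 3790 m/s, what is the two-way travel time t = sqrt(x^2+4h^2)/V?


x^2 + 4h^2 = 1666^2 + 4*1143^2 = 2775556 + 5225796 = 8001352
sqrt(8001352) = 2828.6661
t = 2828.6661 / 3790 = 0.7463 s

0.7463


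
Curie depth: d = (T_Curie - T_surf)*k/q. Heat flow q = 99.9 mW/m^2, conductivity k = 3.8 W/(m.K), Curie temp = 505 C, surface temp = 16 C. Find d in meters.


T_Curie - T_surf = 505 - 16 = 489 C
Convert q to W/m^2: 99.9 mW/m^2 = 0.0999 W/m^2
d = 489 * 3.8 / 0.0999 = 18600.6 m

18600.6


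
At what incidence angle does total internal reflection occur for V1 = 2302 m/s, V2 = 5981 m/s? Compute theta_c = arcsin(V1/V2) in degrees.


V1/V2 = 2302/5981 = 0.384885
theta_c = arcsin(0.384885) = 22.6366 degrees

22.6366


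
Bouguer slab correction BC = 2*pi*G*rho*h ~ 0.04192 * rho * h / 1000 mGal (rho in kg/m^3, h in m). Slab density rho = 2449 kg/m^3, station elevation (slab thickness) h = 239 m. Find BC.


BC = 0.04192 * rho * h / 1000
= 0.04192 * 2449 * 239 / 1000
= 24.5362 mGal

24.5362


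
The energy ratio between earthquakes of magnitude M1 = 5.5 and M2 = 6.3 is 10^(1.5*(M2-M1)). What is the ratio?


M2 - M1 = 6.3 - 5.5 = 0.8
1.5 * 0.8 = 1.2
ratio = 10^1.2 = 15.85

15.85


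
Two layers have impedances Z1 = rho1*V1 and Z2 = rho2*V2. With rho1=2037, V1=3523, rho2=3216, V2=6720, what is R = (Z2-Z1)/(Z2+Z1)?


Z1 = 2037 * 3523 = 7176351
Z2 = 3216 * 6720 = 21611520
R = (21611520 - 7176351) / (21611520 + 7176351) = 14435169 / 28787871 = 0.5014

0.5014


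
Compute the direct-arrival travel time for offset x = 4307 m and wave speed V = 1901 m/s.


t = x / V
= 4307 / 1901
= 2.2656 s

2.2656


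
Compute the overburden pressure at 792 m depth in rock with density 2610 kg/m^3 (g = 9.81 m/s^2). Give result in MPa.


P = rho * g * z / 1e6
= 2610 * 9.81 * 792 / 1e6
= 20278447.2 / 1e6
= 20.2784 MPa

20.2784


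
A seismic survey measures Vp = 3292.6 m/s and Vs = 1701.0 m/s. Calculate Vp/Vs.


Vp/Vs = 3292.6 / 1701.0
= 1.9357

1.9357


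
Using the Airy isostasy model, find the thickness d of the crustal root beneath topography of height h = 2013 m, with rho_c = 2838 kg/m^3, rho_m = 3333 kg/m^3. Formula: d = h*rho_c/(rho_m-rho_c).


rho_m - rho_c = 3333 - 2838 = 495
d = 2013 * 2838 / 495
= 5712894 / 495
= 11541.2 m

11541.2


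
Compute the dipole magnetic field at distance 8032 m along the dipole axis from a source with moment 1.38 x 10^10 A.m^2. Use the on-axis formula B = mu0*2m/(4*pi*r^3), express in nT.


m = 1.38 x 10^10 = 13800000000 A.m^2
2m = 27600000000 A.m^2
r^3 = 8032^3 = 518168608768
B = (4pi*10^-7) * 27600000000 / (4*pi * 518168608768) * 1e9
= 34683.182896 / 6511498778505.57 * 1e9
= 5.3265 nT

5.3265


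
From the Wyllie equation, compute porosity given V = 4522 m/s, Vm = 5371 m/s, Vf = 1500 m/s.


1/V - 1/Vm = 1/4522 - 1/5371 = 3.496e-05
1/Vf - 1/Vm = 1/1500 - 1/5371 = 0.00048048
phi = 3.496e-05 / 0.00048048 = 0.0728

0.0728


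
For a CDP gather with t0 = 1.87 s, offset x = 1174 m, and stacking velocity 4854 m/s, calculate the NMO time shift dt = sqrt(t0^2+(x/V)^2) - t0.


x/Vnmo = 1174/4854 = 0.241862
(x/Vnmo)^2 = 0.058497
t0^2 = 3.4969
sqrt(3.4969 + 0.058497) = 1.885576
dt = 1.885576 - 1.87 = 0.015576

0.015576


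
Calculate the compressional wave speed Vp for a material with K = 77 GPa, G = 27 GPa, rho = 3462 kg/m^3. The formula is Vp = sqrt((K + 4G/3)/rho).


First compute the effective modulus:
K + 4G/3 = 77e9 + 4*27e9/3 = 113000000000.0 Pa
Then divide by density:
113000000000.0 / 3462 = 32640092.4321 Pa/(kg/m^3)
Take the square root:
Vp = sqrt(32640092.4321) = 5713.15 m/s

5713.15


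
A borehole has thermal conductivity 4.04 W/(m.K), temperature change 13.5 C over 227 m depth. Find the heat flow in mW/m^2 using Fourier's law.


q = k * dT / dz * 1000
= 4.04 * 13.5 / 227 * 1000
= 0.240264 * 1000
= 240.2643 mW/m^2

240.2643


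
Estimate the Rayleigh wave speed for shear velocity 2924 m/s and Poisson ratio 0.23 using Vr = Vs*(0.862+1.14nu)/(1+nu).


Numerator factor = 0.862 + 1.14*0.23 = 1.1242
Denominator = 1 + 0.23 = 1.23
Vr = 2924 * 1.1242 / 1.23 = 2672.49 m/s

2672.49


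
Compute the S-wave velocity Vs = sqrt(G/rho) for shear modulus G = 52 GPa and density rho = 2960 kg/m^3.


Convert G to Pa: G = 52e9 Pa
Compute G/rho = 52e9 / 2960 = 17567567.5676
Vs = sqrt(17567567.5676) = 4191.37 m/s

4191.37


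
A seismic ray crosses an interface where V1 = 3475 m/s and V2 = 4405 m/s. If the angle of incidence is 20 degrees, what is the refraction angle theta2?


sin(theta1) = sin(20 deg) = 0.34202
sin(theta2) = V2/V1 * sin(theta1) = 4405/3475 * 0.34202 = 0.433554
theta2 = arcsin(0.433554) = 25.6933 degrees

25.6933


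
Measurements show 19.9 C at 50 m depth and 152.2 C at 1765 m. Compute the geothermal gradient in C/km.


dT = 152.2 - 19.9 = 132.3 C
dz = 1765 - 50 = 1715 m
gradient = dT/dz * 1000 = 132.3/1715 * 1000 = 77.1429 C/km

77.1429


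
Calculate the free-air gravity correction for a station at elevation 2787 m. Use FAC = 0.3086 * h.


FAC = 0.3086 * h
= 0.3086 * 2787
= 860.0682 mGal

860.0682


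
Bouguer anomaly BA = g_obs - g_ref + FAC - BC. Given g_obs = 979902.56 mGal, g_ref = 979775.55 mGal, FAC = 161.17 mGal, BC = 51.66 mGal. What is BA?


BA = g_obs - g_ref + FAC - BC
= 979902.56 - 979775.55 + 161.17 - 51.66
= 236.52 mGal

236.52


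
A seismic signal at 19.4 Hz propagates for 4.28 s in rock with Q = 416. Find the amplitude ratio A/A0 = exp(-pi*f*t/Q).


pi*f*t/Q = pi*19.4*4.28/416 = 0.62705
A/A0 = exp(-0.62705) = 0.534165

0.534165


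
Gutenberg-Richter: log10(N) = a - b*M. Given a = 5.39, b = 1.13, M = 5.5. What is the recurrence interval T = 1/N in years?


log10(N) = 5.39 - 1.13*5.5 = -0.825
N = 10^-0.825 = 0.149624
T = 1/N = 1/0.149624 = 6.6834 years

6.6834


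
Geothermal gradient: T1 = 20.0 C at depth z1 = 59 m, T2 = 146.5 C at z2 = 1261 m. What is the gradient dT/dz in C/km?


dT = 146.5 - 20.0 = 126.5 C
dz = 1261 - 59 = 1202 m
gradient = dT/dz * 1000 = 126.5/1202 * 1000 = 105.2413 C/km

105.2413


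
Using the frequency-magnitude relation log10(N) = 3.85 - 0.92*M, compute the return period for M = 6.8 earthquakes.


log10(N) = 3.85 - 0.92*6.8 = -2.406
N = 10^-2.406 = 0.003926
T = 1/N = 1/0.003926 = 254.683 years

254.683


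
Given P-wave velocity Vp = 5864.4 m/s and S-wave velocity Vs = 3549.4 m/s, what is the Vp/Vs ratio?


Vp/Vs = 5864.4 / 3549.4
= 1.6522

1.6522


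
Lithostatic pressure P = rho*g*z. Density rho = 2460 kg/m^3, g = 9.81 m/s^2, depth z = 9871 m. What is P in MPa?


P = rho * g * z / 1e6
= 2460 * 9.81 * 9871 / 1e6
= 238212894.6 / 1e6
= 238.2129 MPa

238.2129


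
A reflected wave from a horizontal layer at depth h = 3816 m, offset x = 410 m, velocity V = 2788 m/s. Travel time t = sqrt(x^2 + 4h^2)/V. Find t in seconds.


x^2 + 4h^2 = 410^2 + 4*3816^2 = 168100 + 58247424 = 58415524
sqrt(58415524) = 7643.0049
t = 7643.0049 / 2788 = 2.7414 s

2.7414


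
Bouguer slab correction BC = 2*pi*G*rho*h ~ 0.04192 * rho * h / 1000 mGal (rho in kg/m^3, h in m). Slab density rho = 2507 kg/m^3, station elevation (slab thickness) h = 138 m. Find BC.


BC = 0.04192 * rho * h / 1000
= 0.04192 * 2507 * 138 / 1000
= 14.5029 mGal

14.5029


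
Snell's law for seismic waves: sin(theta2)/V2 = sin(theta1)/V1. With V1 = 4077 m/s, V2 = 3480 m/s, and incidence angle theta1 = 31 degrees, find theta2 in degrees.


sin(theta1) = sin(31 deg) = 0.515038
sin(theta2) = V2/V1 * sin(theta1) = 3480/4077 * 0.515038 = 0.43962
theta2 = arcsin(0.43962) = 26.0797 degrees

26.0797


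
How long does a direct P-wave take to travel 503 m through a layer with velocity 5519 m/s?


t = x / V
= 503 / 5519
= 0.0911 s

0.0911


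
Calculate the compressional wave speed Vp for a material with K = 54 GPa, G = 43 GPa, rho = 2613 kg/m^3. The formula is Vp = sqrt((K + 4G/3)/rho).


First compute the effective modulus:
K + 4G/3 = 54e9 + 4*43e9/3 = 111333333333.33 Pa
Then divide by density:
111333333333.33 / 2613 = 42607475.4433 Pa/(kg/m^3)
Take the square root:
Vp = sqrt(42607475.4433) = 6527.44 m/s

6527.44


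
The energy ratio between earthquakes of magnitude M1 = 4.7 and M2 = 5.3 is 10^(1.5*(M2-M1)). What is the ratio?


M2 - M1 = 5.3 - 4.7 = 0.6
1.5 * 0.6 = 0.9
ratio = 10^0.9 = 7.94

7.94


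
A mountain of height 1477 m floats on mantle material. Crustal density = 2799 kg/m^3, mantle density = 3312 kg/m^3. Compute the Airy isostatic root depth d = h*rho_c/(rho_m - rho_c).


rho_m - rho_c = 3312 - 2799 = 513
d = 1477 * 2799 / 513
= 4134123 / 513
= 8058.72 m

8058.72


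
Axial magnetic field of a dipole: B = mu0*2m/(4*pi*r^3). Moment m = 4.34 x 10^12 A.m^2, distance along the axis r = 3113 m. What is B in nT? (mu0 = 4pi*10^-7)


m = 4.34 x 10^12 = 4340000000000 A.m^2
2m = 8680000000000 A.m^2
r^3 = 3113^3 = 30167363897
B = (4pi*10^-7) * 8680000000000 / (4*pi * 30167363897) * 1e9
= 10907609.693264 / 379094275187.94 * 1e9
= 28772.8156 nT

28772.8156


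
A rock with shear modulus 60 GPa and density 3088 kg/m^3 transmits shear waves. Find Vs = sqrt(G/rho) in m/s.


Convert G to Pa: G = 60e9 Pa
Compute G/rho = 60e9 / 3088 = 19430051.8135
Vs = sqrt(19430051.8135) = 4407.95 m/s

4407.95


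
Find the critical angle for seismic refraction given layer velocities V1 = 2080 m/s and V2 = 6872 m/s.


V1/V2 = 2080/6872 = 0.302678
theta_c = arcsin(0.302678) = 17.6185 degrees

17.6185


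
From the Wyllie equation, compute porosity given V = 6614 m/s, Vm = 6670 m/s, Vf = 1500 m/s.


1/V - 1/Vm = 1/6614 - 1/6670 = 1.27e-06
1/Vf - 1/Vm = 1/1500 - 1/6670 = 0.00051674
phi = 1.27e-06 / 0.00051674 = 0.0025

0.0025


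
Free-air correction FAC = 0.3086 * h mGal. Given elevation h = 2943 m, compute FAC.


FAC = 0.3086 * h
= 0.3086 * 2943
= 908.2098 mGal

908.2098


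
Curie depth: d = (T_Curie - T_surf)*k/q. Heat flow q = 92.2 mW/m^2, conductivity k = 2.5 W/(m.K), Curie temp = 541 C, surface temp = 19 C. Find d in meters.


T_Curie - T_surf = 541 - 19 = 522 C
Convert q to W/m^2: 92.2 mW/m^2 = 0.0922 W/m^2
d = 522 * 2.5 / 0.0922 = 14154.01 m

14154.01


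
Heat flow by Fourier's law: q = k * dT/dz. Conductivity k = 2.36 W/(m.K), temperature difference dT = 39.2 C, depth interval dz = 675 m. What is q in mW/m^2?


q = k * dT / dz * 1000
= 2.36 * 39.2 / 675 * 1000
= 0.137055 * 1000
= 137.0548 mW/m^2

137.0548


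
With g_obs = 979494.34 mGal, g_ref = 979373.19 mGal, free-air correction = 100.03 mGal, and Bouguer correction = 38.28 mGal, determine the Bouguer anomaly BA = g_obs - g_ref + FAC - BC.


BA = g_obs - g_ref + FAC - BC
= 979494.34 - 979373.19 + 100.03 - 38.28
= 182.9 mGal

182.9


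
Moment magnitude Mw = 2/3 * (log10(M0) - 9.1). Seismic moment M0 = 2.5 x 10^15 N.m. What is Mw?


log10(M0) = log10(2.5 x 10^15) = 15.3979
Mw = 2/3 * (15.3979 - 9.1)
= 2/3 * 6.2979
= 4.2

4.2


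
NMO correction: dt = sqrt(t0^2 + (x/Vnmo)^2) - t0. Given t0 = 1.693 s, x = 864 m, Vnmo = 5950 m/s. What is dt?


x/Vnmo = 864/5950 = 0.14521
(x/Vnmo)^2 = 0.021086
t0^2 = 2.866249
sqrt(2.866249 + 0.021086) = 1.699216
dt = 1.699216 - 1.693 = 0.006216

0.006216


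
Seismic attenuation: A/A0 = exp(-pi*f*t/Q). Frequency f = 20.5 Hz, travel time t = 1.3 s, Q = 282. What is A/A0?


pi*f*t/Q = pi*20.5*1.3/282 = 0.296892
A/A0 = exp(-0.296892) = 0.743125

0.743125


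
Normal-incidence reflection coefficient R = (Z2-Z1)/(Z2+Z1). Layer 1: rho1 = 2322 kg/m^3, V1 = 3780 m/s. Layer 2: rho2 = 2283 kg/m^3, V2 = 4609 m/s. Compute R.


Z1 = 2322 * 3780 = 8777160
Z2 = 2283 * 4609 = 10522347
R = (10522347 - 8777160) / (10522347 + 8777160) = 1745187 / 19299507 = 0.0904

0.0904


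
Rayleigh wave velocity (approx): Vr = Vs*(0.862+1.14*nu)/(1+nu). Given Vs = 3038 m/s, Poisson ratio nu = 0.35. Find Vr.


Numerator factor = 0.862 + 1.14*0.35 = 1.261
Denominator = 1 + 0.35 = 1.35
Vr = 3038 * 1.261 / 1.35 = 2837.72 m/s

2837.72


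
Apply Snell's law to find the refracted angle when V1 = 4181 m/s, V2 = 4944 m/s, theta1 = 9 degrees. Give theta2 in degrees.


sin(theta1) = sin(9 deg) = 0.156434
sin(theta2) = V2/V1 * sin(theta1) = 4944/4181 * 0.156434 = 0.184983
theta2 = arcsin(0.184983) = 10.6601 degrees

10.6601


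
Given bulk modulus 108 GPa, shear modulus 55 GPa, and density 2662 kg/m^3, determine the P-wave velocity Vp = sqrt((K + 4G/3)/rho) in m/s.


First compute the effective modulus:
K + 4G/3 = 108e9 + 4*55e9/3 = 181333333333.33 Pa
Then divide by density:
181333333333.33 / 2662 = 68119208.6151 Pa/(kg/m^3)
Take the square root:
Vp = sqrt(68119208.6151) = 8253.44 m/s

8253.44


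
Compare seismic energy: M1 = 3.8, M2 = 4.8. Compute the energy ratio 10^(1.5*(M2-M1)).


M2 - M1 = 4.8 - 3.8 = 1.0
1.5 * 1.0 = 1.5
ratio = 10^1.5 = 31.62

31.62


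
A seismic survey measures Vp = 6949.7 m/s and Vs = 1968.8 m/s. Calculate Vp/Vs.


Vp/Vs = 6949.7 / 1968.8
= 3.5299

3.5299


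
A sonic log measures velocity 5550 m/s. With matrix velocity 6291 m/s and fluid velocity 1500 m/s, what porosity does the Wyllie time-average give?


1/V - 1/Vm = 1/5550 - 1/6291 = 2.122e-05
1/Vf - 1/Vm = 1/1500 - 1/6291 = 0.00050771
phi = 2.122e-05 / 0.00050771 = 0.0418

0.0418


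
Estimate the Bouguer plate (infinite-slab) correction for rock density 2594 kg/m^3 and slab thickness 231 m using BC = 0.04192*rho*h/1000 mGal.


BC = 0.04192 * rho * h / 1000
= 0.04192 * 2594 * 231 / 1000
= 25.1191 mGal

25.1191


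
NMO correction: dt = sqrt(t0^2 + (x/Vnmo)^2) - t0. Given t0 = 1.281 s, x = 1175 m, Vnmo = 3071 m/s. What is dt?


x/Vnmo = 1175/3071 = 0.382612
(x/Vnmo)^2 = 0.146392
t0^2 = 1.640961
sqrt(1.640961 + 0.146392) = 1.336919
dt = 1.336919 - 1.281 = 0.055919

0.055919


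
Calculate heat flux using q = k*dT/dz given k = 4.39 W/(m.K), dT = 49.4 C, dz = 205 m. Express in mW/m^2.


q = k * dT / dz * 1000
= 4.39 * 49.4 / 205 * 1000
= 1.057883 * 1000
= 1057.8829 mW/m^2

1057.8829


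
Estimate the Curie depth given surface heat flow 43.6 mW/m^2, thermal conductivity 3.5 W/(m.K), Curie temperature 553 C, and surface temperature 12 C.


T_Curie - T_surf = 553 - 12 = 541 C
Convert q to W/m^2: 43.6 mW/m^2 = 0.0436 W/m^2
d = 541 * 3.5 / 0.0436 = 43428.9 m

43428.9


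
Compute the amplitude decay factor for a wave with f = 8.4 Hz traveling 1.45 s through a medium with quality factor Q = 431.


pi*f*t/Q = pi*8.4*1.45/431 = 0.088781
A/A0 = exp(-0.088781) = 0.915046

0.915046
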